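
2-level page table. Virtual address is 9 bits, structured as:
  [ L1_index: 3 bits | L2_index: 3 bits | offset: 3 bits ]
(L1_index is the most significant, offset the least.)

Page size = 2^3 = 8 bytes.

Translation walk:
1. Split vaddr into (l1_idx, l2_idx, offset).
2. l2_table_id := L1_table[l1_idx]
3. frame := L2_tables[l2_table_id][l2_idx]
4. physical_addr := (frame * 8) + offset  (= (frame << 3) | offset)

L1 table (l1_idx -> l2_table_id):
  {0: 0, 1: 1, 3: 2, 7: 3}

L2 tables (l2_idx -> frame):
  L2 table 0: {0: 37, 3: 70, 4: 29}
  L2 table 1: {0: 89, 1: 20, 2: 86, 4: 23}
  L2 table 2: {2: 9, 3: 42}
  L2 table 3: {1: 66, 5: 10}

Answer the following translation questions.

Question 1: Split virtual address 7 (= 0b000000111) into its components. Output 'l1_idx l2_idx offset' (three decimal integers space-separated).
vaddr = 7 = 0b000000111
  top 3 bits -> l1_idx = 0
  next 3 bits -> l2_idx = 0
  bottom 3 bits -> offset = 7

Answer: 0 0 7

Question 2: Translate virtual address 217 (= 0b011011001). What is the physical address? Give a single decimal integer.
Answer: 337

Derivation:
vaddr = 217 = 0b011011001
Split: l1_idx=3, l2_idx=3, offset=1
L1[3] = 2
L2[2][3] = 42
paddr = 42 * 8 + 1 = 337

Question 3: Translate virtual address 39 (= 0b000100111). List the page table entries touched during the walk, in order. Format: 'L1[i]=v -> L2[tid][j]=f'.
Answer: L1[0]=0 -> L2[0][4]=29

Derivation:
vaddr = 39 = 0b000100111
Split: l1_idx=0, l2_idx=4, offset=7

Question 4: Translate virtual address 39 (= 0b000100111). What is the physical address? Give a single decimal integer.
vaddr = 39 = 0b000100111
Split: l1_idx=0, l2_idx=4, offset=7
L1[0] = 0
L2[0][4] = 29
paddr = 29 * 8 + 7 = 239

Answer: 239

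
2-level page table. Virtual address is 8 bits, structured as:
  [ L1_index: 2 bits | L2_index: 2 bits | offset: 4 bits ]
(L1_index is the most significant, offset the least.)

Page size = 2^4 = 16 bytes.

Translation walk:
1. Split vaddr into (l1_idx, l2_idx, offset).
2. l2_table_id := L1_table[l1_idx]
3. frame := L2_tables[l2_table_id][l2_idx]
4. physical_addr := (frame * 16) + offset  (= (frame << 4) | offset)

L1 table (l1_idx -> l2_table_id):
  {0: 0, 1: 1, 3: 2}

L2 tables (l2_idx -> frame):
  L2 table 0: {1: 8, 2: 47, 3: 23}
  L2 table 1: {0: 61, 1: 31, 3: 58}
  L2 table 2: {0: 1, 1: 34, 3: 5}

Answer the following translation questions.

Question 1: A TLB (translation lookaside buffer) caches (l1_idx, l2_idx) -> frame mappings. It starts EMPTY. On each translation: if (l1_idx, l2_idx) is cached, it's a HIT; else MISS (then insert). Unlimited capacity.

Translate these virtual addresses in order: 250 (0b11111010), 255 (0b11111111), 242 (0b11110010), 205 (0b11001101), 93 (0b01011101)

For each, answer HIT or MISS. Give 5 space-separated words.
vaddr=250: (3,3) not in TLB -> MISS, insert
vaddr=255: (3,3) in TLB -> HIT
vaddr=242: (3,3) in TLB -> HIT
vaddr=205: (3,0) not in TLB -> MISS, insert
vaddr=93: (1,1) not in TLB -> MISS, insert

Answer: MISS HIT HIT MISS MISS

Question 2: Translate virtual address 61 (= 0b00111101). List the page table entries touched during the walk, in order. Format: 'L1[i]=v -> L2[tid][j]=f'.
Answer: L1[0]=0 -> L2[0][3]=23

Derivation:
vaddr = 61 = 0b00111101
Split: l1_idx=0, l2_idx=3, offset=13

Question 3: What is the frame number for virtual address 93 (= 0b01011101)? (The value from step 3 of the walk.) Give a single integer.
Answer: 31

Derivation:
vaddr = 93: l1_idx=1, l2_idx=1
L1[1] = 1; L2[1][1] = 31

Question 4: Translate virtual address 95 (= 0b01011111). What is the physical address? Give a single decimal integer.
vaddr = 95 = 0b01011111
Split: l1_idx=1, l2_idx=1, offset=15
L1[1] = 1
L2[1][1] = 31
paddr = 31 * 16 + 15 = 511

Answer: 511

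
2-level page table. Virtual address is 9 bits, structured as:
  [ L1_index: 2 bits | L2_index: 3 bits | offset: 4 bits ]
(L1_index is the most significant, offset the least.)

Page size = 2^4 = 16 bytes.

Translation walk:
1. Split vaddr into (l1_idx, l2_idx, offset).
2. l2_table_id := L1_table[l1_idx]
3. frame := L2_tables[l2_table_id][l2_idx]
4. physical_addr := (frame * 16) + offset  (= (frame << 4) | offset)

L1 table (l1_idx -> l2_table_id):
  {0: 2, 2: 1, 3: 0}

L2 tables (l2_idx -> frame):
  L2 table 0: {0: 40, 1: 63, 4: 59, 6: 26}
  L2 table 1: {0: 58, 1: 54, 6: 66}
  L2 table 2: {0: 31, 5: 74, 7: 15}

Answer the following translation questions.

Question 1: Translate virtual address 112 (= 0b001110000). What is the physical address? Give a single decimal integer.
Answer: 240

Derivation:
vaddr = 112 = 0b001110000
Split: l1_idx=0, l2_idx=7, offset=0
L1[0] = 2
L2[2][7] = 15
paddr = 15 * 16 + 0 = 240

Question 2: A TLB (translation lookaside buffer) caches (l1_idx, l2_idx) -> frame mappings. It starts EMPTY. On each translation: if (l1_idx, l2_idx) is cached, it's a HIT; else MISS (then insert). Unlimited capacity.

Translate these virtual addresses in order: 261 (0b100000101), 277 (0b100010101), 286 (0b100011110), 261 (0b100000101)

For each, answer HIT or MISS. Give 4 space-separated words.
Answer: MISS MISS HIT HIT

Derivation:
vaddr=261: (2,0) not in TLB -> MISS, insert
vaddr=277: (2,1) not in TLB -> MISS, insert
vaddr=286: (2,1) in TLB -> HIT
vaddr=261: (2,0) in TLB -> HIT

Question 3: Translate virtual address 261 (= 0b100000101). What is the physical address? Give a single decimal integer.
Answer: 933

Derivation:
vaddr = 261 = 0b100000101
Split: l1_idx=2, l2_idx=0, offset=5
L1[2] = 1
L2[1][0] = 58
paddr = 58 * 16 + 5 = 933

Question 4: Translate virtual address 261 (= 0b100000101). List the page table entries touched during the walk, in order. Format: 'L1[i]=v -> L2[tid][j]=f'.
vaddr = 261 = 0b100000101
Split: l1_idx=2, l2_idx=0, offset=5

Answer: L1[2]=1 -> L2[1][0]=58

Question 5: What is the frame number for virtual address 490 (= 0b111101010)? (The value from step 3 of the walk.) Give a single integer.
Answer: 26

Derivation:
vaddr = 490: l1_idx=3, l2_idx=6
L1[3] = 0; L2[0][6] = 26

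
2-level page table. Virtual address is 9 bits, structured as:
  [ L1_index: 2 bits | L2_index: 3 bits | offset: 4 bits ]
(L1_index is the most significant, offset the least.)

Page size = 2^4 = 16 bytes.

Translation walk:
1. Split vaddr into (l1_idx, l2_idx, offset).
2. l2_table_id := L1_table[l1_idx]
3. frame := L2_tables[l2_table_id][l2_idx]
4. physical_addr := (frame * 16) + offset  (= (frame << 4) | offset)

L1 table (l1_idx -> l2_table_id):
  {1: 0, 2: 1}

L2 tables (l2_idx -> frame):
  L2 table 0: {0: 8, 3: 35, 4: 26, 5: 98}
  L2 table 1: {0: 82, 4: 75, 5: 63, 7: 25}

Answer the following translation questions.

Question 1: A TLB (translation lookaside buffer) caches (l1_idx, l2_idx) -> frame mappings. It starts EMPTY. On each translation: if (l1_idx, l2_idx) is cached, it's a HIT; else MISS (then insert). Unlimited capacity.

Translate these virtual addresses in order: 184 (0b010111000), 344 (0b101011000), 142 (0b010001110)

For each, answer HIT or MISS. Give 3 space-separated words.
Answer: MISS MISS MISS

Derivation:
vaddr=184: (1,3) not in TLB -> MISS, insert
vaddr=344: (2,5) not in TLB -> MISS, insert
vaddr=142: (1,0) not in TLB -> MISS, insert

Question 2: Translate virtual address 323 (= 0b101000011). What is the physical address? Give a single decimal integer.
Answer: 1203

Derivation:
vaddr = 323 = 0b101000011
Split: l1_idx=2, l2_idx=4, offset=3
L1[2] = 1
L2[1][4] = 75
paddr = 75 * 16 + 3 = 1203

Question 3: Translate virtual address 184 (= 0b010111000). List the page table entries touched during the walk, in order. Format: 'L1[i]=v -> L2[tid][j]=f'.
vaddr = 184 = 0b010111000
Split: l1_idx=1, l2_idx=3, offset=8

Answer: L1[1]=0 -> L2[0][3]=35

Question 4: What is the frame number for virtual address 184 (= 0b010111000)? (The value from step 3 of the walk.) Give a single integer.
Answer: 35

Derivation:
vaddr = 184: l1_idx=1, l2_idx=3
L1[1] = 0; L2[0][3] = 35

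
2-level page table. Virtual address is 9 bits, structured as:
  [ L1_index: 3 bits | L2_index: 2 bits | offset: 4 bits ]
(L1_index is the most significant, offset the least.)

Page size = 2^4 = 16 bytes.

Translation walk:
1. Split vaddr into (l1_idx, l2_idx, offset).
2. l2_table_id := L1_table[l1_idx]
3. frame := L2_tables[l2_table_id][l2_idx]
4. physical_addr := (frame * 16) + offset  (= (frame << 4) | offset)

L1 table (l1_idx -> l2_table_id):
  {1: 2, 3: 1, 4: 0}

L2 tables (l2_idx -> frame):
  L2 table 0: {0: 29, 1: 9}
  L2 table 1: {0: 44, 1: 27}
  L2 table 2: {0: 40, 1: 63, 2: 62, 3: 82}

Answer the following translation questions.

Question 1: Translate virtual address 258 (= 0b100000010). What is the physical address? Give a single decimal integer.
Answer: 466

Derivation:
vaddr = 258 = 0b100000010
Split: l1_idx=4, l2_idx=0, offset=2
L1[4] = 0
L2[0][0] = 29
paddr = 29 * 16 + 2 = 466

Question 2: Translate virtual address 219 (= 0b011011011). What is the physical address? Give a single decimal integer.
vaddr = 219 = 0b011011011
Split: l1_idx=3, l2_idx=1, offset=11
L1[3] = 1
L2[1][1] = 27
paddr = 27 * 16 + 11 = 443

Answer: 443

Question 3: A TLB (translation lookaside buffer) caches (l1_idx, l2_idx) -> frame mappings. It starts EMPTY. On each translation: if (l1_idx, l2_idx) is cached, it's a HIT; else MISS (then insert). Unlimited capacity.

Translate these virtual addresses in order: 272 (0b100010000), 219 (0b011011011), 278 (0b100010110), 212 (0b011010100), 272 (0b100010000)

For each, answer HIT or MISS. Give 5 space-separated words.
Answer: MISS MISS HIT HIT HIT

Derivation:
vaddr=272: (4,1) not in TLB -> MISS, insert
vaddr=219: (3,1) not in TLB -> MISS, insert
vaddr=278: (4,1) in TLB -> HIT
vaddr=212: (3,1) in TLB -> HIT
vaddr=272: (4,1) in TLB -> HIT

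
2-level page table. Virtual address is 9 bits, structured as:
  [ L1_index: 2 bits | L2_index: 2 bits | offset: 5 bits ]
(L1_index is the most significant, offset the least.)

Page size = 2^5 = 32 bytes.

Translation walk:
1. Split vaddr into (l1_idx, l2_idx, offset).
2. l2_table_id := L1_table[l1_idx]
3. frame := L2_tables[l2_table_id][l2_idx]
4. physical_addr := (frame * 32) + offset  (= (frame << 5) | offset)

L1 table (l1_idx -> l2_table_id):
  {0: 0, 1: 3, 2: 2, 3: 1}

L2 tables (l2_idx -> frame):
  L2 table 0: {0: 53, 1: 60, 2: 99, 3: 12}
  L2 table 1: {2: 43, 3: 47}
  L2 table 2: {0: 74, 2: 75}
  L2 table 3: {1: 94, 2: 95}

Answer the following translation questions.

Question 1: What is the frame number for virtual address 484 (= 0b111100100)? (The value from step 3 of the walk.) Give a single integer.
vaddr = 484: l1_idx=3, l2_idx=3
L1[3] = 1; L2[1][3] = 47

Answer: 47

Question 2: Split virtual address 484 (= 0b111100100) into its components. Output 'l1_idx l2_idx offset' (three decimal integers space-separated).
vaddr = 484 = 0b111100100
  top 2 bits -> l1_idx = 3
  next 2 bits -> l2_idx = 3
  bottom 5 bits -> offset = 4

Answer: 3 3 4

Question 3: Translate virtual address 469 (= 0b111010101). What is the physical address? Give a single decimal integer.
vaddr = 469 = 0b111010101
Split: l1_idx=3, l2_idx=2, offset=21
L1[3] = 1
L2[1][2] = 43
paddr = 43 * 32 + 21 = 1397

Answer: 1397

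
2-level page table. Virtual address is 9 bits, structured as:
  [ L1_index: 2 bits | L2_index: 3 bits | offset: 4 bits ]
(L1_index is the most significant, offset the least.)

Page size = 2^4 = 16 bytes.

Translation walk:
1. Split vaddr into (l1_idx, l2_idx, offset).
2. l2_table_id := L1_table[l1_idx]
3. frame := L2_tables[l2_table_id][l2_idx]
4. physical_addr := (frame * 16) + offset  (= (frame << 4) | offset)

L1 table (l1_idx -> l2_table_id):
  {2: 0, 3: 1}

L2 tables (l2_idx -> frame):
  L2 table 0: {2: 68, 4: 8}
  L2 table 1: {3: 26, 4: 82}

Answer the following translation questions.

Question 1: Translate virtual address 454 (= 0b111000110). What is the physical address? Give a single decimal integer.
vaddr = 454 = 0b111000110
Split: l1_idx=3, l2_idx=4, offset=6
L1[3] = 1
L2[1][4] = 82
paddr = 82 * 16 + 6 = 1318

Answer: 1318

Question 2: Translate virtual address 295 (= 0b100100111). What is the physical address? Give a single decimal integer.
Answer: 1095

Derivation:
vaddr = 295 = 0b100100111
Split: l1_idx=2, l2_idx=2, offset=7
L1[2] = 0
L2[0][2] = 68
paddr = 68 * 16 + 7 = 1095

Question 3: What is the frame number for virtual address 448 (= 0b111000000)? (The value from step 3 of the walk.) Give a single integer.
vaddr = 448: l1_idx=3, l2_idx=4
L1[3] = 1; L2[1][4] = 82

Answer: 82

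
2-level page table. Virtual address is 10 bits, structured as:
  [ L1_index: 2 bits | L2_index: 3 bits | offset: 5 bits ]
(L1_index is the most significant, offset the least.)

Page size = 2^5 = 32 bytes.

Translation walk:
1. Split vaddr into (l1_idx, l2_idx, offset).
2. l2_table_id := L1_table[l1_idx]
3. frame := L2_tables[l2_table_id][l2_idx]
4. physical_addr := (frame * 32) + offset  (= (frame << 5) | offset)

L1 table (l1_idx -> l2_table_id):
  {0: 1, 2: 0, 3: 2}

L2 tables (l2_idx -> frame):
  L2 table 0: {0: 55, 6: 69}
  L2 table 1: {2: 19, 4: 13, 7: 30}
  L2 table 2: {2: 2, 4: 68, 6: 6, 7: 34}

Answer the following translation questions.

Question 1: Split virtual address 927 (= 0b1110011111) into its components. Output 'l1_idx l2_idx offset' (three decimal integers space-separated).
vaddr = 927 = 0b1110011111
  top 2 bits -> l1_idx = 3
  next 3 bits -> l2_idx = 4
  bottom 5 bits -> offset = 31

Answer: 3 4 31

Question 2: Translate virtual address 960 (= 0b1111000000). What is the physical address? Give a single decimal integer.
vaddr = 960 = 0b1111000000
Split: l1_idx=3, l2_idx=6, offset=0
L1[3] = 2
L2[2][6] = 6
paddr = 6 * 32 + 0 = 192

Answer: 192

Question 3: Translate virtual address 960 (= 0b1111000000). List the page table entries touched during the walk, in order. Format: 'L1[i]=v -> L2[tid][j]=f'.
vaddr = 960 = 0b1111000000
Split: l1_idx=3, l2_idx=6, offset=0

Answer: L1[3]=2 -> L2[2][6]=6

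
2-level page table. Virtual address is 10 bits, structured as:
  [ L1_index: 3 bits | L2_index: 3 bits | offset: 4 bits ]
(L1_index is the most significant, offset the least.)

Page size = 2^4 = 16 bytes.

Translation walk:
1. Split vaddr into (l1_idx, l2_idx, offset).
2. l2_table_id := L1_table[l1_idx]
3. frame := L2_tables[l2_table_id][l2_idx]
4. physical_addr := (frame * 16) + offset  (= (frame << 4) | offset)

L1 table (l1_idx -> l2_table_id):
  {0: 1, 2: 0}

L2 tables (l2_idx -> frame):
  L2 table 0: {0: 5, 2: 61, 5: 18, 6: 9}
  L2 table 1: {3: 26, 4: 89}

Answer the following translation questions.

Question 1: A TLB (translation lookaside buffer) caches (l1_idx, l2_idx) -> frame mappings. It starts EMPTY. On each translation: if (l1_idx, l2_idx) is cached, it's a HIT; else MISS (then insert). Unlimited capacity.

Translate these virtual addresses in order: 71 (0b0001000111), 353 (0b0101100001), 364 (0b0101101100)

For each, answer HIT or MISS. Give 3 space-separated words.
Answer: MISS MISS HIT

Derivation:
vaddr=71: (0,4) not in TLB -> MISS, insert
vaddr=353: (2,6) not in TLB -> MISS, insert
vaddr=364: (2,6) in TLB -> HIT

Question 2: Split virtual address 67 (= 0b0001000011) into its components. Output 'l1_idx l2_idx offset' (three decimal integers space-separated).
Answer: 0 4 3

Derivation:
vaddr = 67 = 0b0001000011
  top 3 bits -> l1_idx = 0
  next 3 bits -> l2_idx = 4
  bottom 4 bits -> offset = 3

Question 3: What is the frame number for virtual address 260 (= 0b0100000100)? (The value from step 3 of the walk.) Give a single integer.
Answer: 5

Derivation:
vaddr = 260: l1_idx=2, l2_idx=0
L1[2] = 0; L2[0][0] = 5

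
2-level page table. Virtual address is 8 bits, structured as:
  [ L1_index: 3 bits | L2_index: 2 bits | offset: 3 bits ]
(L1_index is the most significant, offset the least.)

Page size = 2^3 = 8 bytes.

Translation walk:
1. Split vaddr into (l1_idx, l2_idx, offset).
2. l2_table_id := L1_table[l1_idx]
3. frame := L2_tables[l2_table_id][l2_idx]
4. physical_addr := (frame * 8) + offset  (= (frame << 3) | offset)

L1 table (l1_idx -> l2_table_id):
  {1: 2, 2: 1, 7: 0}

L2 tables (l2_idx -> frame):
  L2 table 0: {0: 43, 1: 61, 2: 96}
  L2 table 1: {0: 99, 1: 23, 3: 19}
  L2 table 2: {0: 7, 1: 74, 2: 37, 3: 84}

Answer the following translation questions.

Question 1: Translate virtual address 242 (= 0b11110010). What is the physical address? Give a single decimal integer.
vaddr = 242 = 0b11110010
Split: l1_idx=7, l2_idx=2, offset=2
L1[7] = 0
L2[0][2] = 96
paddr = 96 * 8 + 2 = 770

Answer: 770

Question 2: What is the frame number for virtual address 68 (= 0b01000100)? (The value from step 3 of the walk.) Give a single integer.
vaddr = 68: l1_idx=2, l2_idx=0
L1[2] = 1; L2[1][0] = 99

Answer: 99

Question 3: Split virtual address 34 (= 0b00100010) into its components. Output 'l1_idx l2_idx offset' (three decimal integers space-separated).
vaddr = 34 = 0b00100010
  top 3 bits -> l1_idx = 1
  next 2 bits -> l2_idx = 0
  bottom 3 bits -> offset = 2

Answer: 1 0 2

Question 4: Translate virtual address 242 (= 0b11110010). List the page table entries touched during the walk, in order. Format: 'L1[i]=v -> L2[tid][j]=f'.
vaddr = 242 = 0b11110010
Split: l1_idx=7, l2_idx=2, offset=2

Answer: L1[7]=0 -> L2[0][2]=96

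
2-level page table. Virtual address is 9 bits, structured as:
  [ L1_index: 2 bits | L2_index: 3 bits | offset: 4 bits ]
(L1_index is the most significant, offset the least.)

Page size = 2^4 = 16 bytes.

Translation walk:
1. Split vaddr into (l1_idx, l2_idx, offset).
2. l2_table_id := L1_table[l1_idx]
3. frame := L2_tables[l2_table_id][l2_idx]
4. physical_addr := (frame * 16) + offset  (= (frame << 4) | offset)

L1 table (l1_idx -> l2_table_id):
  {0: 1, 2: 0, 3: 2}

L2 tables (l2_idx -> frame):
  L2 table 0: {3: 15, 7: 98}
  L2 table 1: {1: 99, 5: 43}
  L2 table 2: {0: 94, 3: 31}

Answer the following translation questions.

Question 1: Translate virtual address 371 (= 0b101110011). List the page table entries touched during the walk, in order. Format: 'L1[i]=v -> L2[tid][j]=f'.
Answer: L1[2]=0 -> L2[0][7]=98

Derivation:
vaddr = 371 = 0b101110011
Split: l1_idx=2, l2_idx=7, offset=3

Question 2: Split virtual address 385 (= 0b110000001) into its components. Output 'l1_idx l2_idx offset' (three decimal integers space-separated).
vaddr = 385 = 0b110000001
  top 2 bits -> l1_idx = 3
  next 3 bits -> l2_idx = 0
  bottom 4 bits -> offset = 1

Answer: 3 0 1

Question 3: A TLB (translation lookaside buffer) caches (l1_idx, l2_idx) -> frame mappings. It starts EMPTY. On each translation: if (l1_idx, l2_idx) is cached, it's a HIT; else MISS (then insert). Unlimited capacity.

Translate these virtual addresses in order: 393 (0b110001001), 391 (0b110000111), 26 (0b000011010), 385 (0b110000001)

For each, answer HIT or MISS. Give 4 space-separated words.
Answer: MISS HIT MISS HIT

Derivation:
vaddr=393: (3,0) not in TLB -> MISS, insert
vaddr=391: (3,0) in TLB -> HIT
vaddr=26: (0,1) not in TLB -> MISS, insert
vaddr=385: (3,0) in TLB -> HIT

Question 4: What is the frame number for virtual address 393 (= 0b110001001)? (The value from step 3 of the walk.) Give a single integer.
vaddr = 393: l1_idx=3, l2_idx=0
L1[3] = 2; L2[2][0] = 94

Answer: 94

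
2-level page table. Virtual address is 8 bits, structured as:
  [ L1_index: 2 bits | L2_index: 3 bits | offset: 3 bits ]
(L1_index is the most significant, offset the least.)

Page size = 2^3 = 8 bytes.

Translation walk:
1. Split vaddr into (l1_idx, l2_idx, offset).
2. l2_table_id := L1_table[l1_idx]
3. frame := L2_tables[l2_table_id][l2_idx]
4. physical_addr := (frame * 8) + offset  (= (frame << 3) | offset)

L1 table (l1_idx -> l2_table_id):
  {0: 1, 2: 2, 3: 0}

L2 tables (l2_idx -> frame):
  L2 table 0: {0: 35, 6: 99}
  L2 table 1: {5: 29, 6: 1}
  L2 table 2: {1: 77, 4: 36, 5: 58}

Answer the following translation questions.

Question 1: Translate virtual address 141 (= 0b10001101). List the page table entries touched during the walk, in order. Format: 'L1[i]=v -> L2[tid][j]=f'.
Answer: L1[2]=2 -> L2[2][1]=77

Derivation:
vaddr = 141 = 0b10001101
Split: l1_idx=2, l2_idx=1, offset=5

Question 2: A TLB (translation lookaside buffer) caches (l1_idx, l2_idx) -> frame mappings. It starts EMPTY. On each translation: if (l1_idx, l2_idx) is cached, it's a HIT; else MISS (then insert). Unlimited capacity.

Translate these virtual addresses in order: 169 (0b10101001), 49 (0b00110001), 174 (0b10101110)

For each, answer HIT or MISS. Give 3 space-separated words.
Answer: MISS MISS HIT

Derivation:
vaddr=169: (2,5) not in TLB -> MISS, insert
vaddr=49: (0,6) not in TLB -> MISS, insert
vaddr=174: (2,5) in TLB -> HIT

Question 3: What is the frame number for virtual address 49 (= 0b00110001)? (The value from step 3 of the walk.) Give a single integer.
vaddr = 49: l1_idx=0, l2_idx=6
L1[0] = 1; L2[1][6] = 1

Answer: 1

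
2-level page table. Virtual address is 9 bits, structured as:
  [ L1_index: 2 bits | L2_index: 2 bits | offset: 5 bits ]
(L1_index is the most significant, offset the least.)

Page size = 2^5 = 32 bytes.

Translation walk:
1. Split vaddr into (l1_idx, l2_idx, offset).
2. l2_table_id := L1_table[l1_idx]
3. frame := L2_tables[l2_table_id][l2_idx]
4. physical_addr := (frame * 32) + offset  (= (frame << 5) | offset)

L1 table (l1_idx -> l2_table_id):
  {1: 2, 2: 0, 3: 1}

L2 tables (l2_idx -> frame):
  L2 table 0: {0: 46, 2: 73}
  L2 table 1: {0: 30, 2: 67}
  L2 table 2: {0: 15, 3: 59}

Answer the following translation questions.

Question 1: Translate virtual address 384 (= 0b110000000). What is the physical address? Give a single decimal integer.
Answer: 960

Derivation:
vaddr = 384 = 0b110000000
Split: l1_idx=3, l2_idx=0, offset=0
L1[3] = 1
L2[1][0] = 30
paddr = 30 * 32 + 0 = 960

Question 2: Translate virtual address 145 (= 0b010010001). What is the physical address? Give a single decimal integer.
Answer: 497

Derivation:
vaddr = 145 = 0b010010001
Split: l1_idx=1, l2_idx=0, offset=17
L1[1] = 2
L2[2][0] = 15
paddr = 15 * 32 + 17 = 497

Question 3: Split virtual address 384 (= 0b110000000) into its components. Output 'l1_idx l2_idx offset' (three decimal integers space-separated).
Answer: 3 0 0

Derivation:
vaddr = 384 = 0b110000000
  top 2 bits -> l1_idx = 3
  next 2 bits -> l2_idx = 0
  bottom 5 bits -> offset = 0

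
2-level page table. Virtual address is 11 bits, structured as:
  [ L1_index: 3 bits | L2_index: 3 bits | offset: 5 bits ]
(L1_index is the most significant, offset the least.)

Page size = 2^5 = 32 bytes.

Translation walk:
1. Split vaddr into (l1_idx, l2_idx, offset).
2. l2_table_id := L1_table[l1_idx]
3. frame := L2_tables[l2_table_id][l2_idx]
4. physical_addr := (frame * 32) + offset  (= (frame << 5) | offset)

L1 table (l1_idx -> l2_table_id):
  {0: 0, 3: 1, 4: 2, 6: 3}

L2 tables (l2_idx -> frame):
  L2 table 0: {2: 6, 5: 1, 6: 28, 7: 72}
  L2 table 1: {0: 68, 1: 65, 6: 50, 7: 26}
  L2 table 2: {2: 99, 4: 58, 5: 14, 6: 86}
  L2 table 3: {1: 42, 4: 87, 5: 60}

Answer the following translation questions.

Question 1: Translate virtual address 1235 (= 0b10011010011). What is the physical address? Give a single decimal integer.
vaddr = 1235 = 0b10011010011
Split: l1_idx=4, l2_idx=6, offset=19
L1[4] = 2
L2[2][6] = 86
paddr = 86 * 32 + 19 = 2771

Answer: 2771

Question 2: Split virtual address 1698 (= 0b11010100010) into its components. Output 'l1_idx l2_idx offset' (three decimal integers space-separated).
vaddr = 1698 = 0b11010100010
  top 3 bits -> l1_idx = 6
  next 3 bits -> l2_idx = 5
  bottom 5 bits -> offset = 2

Answer: 6 5 2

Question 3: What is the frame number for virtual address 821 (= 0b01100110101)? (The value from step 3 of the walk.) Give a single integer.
Answer: 65

Derivation:
vaddr = 821: l1_idx=3, l2_idx=1
L1[3] = 1; L2[1][1] = 65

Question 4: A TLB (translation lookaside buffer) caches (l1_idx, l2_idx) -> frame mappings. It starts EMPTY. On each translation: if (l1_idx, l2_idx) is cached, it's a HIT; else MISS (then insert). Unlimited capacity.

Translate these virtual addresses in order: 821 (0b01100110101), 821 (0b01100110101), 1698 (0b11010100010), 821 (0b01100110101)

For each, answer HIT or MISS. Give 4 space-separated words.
vaddr=821: (3,1) not in TLB -> MISS, insert
vaddr=821: (3,1) in TLB -> HIT
vaddr=1698: (6,5) not in TLB -> MISS, insert
vaddr=821: (3,1) in TLB -> HIT

Answer: MISS HIT MISS HIT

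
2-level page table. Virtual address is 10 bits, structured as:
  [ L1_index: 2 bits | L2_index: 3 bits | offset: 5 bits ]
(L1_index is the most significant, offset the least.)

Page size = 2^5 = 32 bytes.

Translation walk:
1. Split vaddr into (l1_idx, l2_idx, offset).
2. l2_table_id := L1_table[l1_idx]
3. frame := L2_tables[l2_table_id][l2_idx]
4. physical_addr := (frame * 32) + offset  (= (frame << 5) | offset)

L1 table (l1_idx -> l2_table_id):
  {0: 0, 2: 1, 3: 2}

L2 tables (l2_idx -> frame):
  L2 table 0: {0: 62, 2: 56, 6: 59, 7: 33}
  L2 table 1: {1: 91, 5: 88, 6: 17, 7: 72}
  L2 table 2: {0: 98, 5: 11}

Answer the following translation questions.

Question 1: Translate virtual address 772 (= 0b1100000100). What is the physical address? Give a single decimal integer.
Answer: 3140

Derivation:
vaddr = 772 = 0b1100000100
Split: l1_idx=3, l2_idx=0, offset=4
L1[3] = 2
L2[2][0] = 98
paddr = 98 * 32 + 4 = 3140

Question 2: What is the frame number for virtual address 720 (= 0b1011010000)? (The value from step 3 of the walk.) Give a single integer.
vaddr = 720: l1_idx=2, l2_idx=6
L1[2] = 1; L2[1][6] = 17

Answer: 17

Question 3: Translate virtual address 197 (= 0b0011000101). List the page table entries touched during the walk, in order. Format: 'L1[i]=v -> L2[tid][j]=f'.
Answer: L1[0]=0 -> L2[0][6]=59

Derivation:
vaddr = 197 = 0b0011000101
Split: l1_idx=0, l2_idx=6, offset=5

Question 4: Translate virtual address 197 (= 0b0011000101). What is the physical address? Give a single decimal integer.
Answer: 1893

Derivation:
vaddr = 197 = 0b0011000101
Split: l1_idx=0, l2_idx=6, offset=5
L1[0] = 0
L2[0][6] = 59
paddr = 59 * 32 + 5 = 1893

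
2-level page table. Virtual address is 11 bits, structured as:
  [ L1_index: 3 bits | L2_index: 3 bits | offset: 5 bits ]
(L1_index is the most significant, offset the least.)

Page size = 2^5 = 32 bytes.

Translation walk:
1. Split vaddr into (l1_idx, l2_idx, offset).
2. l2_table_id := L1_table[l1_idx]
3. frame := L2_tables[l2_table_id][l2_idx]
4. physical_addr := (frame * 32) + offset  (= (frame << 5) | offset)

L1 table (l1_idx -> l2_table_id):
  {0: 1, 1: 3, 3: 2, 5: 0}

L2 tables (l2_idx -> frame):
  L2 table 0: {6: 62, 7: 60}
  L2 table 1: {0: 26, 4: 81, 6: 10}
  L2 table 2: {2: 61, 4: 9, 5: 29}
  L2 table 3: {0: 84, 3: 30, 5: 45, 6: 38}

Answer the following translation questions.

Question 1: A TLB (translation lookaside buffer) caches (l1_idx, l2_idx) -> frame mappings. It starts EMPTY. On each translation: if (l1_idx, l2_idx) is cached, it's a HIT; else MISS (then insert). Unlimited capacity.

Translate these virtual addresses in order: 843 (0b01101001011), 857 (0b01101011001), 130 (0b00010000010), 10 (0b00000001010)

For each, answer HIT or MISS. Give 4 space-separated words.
Answer: MISS HIT MISS MISS

Derivation:
vaddr=843: (3,2) not in TLB -> MISS, insert
vaddr=857: (3,2) in TLB -> HIT
vaddr=130: (0,4) not in TLB -> MISS, insert
vaddr=10: (0,0) not in TLB -> MISS, insert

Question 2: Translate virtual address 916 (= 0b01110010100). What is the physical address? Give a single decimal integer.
vaddr = 916 = 0b01110010100
Split: l1_idx=3, l2_idx=4, offset=20
L1[3] = 2
L2[2][4] = 9
paddr = 9 * 32 + 20 = 308

Answer: 308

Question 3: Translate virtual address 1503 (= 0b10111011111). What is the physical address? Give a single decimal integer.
Answer: 2015

Derivation:
vaddr = 1503 = 0b10111011111
Split: l1_idx=5, l2_idx=6, offset=31
L1[5] = 0
L2[0][6] = 62
paddr = 62 * 32 + 31 = 2015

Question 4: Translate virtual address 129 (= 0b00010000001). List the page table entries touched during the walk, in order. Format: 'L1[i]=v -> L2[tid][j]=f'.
Answer: L1[0]=1 -> L2[1][4]=81

Derivation:
vaddr = 129 = 0b00010000001
Split: l1_idx=0, l2_idx=4, offset=1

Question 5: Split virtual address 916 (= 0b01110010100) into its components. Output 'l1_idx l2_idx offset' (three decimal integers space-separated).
Answer: 3 4 20

Derivation:
vaddr = 916 = 0b01110010100
  top 3 bits -> l1_idx = 3
  next 3 bits -> l2_idx = 4
  bottom 5 bits -> offset = 20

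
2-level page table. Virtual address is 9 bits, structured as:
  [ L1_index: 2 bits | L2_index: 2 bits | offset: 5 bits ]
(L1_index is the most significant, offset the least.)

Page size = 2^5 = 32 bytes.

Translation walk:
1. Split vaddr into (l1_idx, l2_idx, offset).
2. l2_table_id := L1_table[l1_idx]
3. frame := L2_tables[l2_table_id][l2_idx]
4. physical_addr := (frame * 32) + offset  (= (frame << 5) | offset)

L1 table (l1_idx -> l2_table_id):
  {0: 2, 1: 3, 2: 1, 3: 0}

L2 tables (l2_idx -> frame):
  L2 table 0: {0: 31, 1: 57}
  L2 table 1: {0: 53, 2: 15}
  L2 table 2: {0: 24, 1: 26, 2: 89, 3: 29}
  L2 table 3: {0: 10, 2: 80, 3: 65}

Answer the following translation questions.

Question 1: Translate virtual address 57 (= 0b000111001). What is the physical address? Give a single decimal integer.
Answer: 857

Derivation:
vaddr = 57 = 0b000111001
Split: l1_idx=0, l2_idx=1, offset=25
L1[0] = 2
L2[2][1] = 26
paddr = 26 * 32 + 25 = 857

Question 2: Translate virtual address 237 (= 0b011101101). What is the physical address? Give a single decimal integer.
vaddr = 237 = 0b011101101
Split: l1_idx=1, l2_idx=3, offset=13
L1[1] = 3
L2[3][3] = 65
paddr = 65 * 32 + 13 = 2093

Answer: 2093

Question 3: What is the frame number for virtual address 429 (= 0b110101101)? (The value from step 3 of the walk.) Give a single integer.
vaddr = 429: l1_idx=3, l2_idx=1
L1[3] = 0; L2[0][1] = 57

Answer: 57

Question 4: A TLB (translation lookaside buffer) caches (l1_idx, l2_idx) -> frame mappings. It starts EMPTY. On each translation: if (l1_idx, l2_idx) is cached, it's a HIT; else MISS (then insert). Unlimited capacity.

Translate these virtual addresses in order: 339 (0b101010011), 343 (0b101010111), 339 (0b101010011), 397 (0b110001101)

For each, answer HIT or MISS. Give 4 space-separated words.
Answer: MISS HIT HIT MISS

Derivation:
vaddr=339: (2,2) not in TLB -> MISS, insert
vaddr=343: (2,2) in TLB -> HIT
vaddr=339: (2,2) in TLB -> HIT
vaddr=397: (3,0) not in TLB -> MISS, insert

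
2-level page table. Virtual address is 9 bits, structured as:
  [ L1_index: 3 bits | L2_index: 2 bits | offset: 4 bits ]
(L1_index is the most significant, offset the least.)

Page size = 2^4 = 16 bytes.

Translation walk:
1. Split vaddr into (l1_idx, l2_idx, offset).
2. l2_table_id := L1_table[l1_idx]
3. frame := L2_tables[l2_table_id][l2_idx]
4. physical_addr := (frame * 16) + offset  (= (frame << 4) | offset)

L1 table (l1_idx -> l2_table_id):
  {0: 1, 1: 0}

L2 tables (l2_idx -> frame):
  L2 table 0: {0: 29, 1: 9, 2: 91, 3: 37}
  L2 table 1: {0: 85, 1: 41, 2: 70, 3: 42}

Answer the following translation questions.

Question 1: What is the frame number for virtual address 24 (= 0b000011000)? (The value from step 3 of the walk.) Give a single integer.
Answer: 41

Derivation:
vaddr = 24: l1_idx=0, l2_idx=1
L1[0] = 1; L2[1][1] = 41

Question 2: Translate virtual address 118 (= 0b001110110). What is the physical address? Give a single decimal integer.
vaddr = 118 = 0b001110110
Split: l1_idx=1, l2_idx=3, offset=6
L1[1] = 0
L2[0][3] = 37
paddr = 37 * 16 + 6 = 598

Answer: 598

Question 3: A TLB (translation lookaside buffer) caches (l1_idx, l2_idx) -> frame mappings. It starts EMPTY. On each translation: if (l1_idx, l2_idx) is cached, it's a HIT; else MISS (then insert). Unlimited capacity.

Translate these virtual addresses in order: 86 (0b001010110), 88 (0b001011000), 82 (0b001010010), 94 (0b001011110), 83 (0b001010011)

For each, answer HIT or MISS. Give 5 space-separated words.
vaddr=86: (1,1) not in TLB -> MISS, insert
vaddr=88: (1,1) in TLB -> HIT
vaddr=82: (1,1) in TLB -> HIT
vaddr=94: (1,1) in TLB -> HIT
vaddr=83: (1,1) in TLB -> HIT

Answer: MISS HIT HIT HIT HIT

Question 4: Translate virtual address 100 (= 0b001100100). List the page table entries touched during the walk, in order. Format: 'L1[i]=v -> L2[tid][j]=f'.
vaddr = 100 = 0b001100100
Split: l1_idx=1, l2_idx=2, offset=4

Answer: L1[1]=0 -> L2[0][2]=91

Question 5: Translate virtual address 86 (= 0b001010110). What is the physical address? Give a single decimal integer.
vaddr = 86 = 0b001010110
Split: l1_idx=1, l2_idx=1, offset=6
L1[1] = 0
L2[0][1] = 9
paddr = 9 * 16 + 6 = 150

Answer: 150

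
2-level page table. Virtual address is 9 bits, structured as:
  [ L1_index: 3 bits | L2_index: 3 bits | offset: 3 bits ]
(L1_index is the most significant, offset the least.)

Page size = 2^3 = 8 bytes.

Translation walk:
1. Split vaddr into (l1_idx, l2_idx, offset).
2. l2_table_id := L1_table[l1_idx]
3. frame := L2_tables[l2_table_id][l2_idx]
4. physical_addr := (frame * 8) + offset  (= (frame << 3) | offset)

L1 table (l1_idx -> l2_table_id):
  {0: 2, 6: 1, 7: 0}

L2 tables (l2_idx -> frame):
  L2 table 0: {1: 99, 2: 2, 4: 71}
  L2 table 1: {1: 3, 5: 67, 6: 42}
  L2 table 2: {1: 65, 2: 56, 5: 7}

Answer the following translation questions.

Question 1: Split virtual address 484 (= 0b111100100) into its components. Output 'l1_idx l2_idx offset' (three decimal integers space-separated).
vaddr = 484 = 0b111100100
  top 3 bits -> l1_idx = 7
  next 3 bits -> l2_idx = 4
  bottom 3 bits -> offset = 4

Answer: 7 4 4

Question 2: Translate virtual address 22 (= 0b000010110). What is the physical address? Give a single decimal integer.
Answer: 454

Derivation:
vaddr = 22 = 0b000010110
Split: l1_idx=0, l2_idx=2, offset=6
L1[0] = 2
L2[2][2] = 56
paddr = 56 * 8 + 6 = 454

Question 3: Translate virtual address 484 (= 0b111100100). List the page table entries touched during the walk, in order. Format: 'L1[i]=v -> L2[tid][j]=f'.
Answer: L1[7]=0 -> L2[0][4]=71

Derivation:
vaddr = 484 = 0b111100100
Split: l1_idx=7, l2_idx=4, offset=4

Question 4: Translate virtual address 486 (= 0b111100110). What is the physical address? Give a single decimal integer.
vaddr = 486 = 0b111100110
Split: l1_idx=7, l2_idx=4, offset=6
L1[7] = 0
L2[0][4] = 71
paddr = 71 * 8 + 6 = 574

Answer: 574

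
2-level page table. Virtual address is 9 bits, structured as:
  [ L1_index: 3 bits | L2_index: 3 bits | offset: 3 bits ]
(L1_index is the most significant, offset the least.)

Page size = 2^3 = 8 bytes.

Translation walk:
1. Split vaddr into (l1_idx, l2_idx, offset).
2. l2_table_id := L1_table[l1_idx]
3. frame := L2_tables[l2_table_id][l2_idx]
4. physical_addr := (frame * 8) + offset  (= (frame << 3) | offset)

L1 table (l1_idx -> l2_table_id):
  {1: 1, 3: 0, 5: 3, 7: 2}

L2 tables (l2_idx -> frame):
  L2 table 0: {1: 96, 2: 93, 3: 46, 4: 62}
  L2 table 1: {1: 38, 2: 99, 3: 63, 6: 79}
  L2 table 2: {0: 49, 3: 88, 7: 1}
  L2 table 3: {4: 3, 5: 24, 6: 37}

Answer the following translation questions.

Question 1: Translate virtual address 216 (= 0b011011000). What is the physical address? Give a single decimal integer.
vaddr = 216 = 0b011011000
Split: l1_idx=3, l2_idx=3, offset=0
L1[3] = 0
L2[0][3] = 46
paddr = 46 * 8 + 0 = 368

Answer: 368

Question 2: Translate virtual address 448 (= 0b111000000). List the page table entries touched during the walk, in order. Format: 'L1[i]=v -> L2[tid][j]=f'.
Answer: L1[7]=2 -> L2[2][0]=49

Derivation:
vaddr = 448 = 0b111000000
Split: l1_idx=7, l2_idx=0, offset=0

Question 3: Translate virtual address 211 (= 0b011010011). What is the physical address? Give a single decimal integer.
vaddr = 211 = 0b011010011
Split: l1_idx=3, l2_idx=2, offset=3
L1[3] = 0
L2[0][2] = 93
paddr = 93 * 8 + 3 = 747

Answer: 747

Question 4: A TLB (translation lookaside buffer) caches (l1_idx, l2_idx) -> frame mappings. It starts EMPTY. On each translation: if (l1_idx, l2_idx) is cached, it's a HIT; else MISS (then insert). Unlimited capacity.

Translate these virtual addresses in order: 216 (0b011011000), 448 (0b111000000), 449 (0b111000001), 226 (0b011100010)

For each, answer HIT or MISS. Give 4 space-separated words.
Answer: MISS MISS HIT MISS

Derivation:
vaddr=216: (3,3) not in TLB -> MISS, insert
vaddr=448: (7,0) not in TLB -> MISS, insert
vaddr=449: (7,0) in TLB -> HIT
vaddr=226: (3,4) not in TLB -> MISS, insert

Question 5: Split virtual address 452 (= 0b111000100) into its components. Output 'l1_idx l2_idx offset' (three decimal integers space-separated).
vaddr = 452 = 0b111000100
  top 3 bits -> l1_idx = 7
  next 3 bits -> l2_idx = 0
  bottom 3 bits -> offset = 4

Answer: 7 0 4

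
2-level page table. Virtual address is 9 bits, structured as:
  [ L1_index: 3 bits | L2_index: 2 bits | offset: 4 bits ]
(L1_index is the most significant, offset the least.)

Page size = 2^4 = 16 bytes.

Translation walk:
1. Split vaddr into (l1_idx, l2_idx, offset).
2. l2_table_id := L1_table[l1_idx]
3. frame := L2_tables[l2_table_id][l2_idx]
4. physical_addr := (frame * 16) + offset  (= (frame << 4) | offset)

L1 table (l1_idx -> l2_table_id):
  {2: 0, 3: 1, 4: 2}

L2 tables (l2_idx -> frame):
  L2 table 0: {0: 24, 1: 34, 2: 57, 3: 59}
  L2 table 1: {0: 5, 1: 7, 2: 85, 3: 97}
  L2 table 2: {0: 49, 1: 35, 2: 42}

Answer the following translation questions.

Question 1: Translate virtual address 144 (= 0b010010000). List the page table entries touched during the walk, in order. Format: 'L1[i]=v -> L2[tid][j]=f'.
Answer: L1[2]=0 -> L2[0][1]=34

Derivation:
vaddr = 144 = 0b010010000
Split: l1_idx=2, l2_idx=1, offset=0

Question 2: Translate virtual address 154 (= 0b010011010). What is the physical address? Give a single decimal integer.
vaddr = 154 = 0b010011010
Split: l1_idx=2, l2_idx=1, offset=10
L1[2] = 0
L2[0][1] = 34
paddr = 34 * 16 + 10 = 554

Answer: 554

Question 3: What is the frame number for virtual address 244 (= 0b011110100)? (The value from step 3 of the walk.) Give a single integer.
Answer: 97

Derivation:
vaddr = 244: l1_idx=3, l2_idx=3
L1[3] = 1; L2[1][3] = 97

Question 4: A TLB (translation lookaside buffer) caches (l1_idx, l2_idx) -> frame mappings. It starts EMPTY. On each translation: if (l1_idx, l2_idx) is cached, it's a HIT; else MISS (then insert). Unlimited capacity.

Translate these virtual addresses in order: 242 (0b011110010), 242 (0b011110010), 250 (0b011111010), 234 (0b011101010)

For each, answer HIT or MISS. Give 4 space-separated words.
vaddr=242: (3,3) not in TLB -> MISS, insert
vaddr=242: (3,3) in TLB -> HIT
vaddr=250: (3,3) in TLB -> HIT
vaddr=234: (3,2) not in TLB -> MISS, insert

Answer: MISS HIT HIT MISS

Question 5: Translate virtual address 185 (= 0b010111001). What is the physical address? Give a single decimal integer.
Answer: 953

Derivation:
vaddr = 185 = 0b010111001
Split: l1_idx=2, l2_idx=3, offset=9
L1[2] = 0
L2[0][3] = 59
paddr = 59 * 16 + 9 = 953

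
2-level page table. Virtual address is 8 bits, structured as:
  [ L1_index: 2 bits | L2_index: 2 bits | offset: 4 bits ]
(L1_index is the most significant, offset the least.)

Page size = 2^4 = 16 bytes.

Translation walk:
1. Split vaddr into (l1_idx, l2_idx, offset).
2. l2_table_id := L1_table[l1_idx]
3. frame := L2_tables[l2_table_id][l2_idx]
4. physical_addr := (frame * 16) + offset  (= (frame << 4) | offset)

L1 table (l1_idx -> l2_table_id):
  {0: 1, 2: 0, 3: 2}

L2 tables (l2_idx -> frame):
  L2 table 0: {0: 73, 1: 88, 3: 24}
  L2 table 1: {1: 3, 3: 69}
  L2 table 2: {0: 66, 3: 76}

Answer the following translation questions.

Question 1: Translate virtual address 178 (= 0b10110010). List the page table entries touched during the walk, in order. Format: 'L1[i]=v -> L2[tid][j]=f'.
vaddr = 178 = 0b10110010
Split: l1_idx=2, l2_idx=3, offset=2

Answer: L1[2]=0 -> L2[0][3]=24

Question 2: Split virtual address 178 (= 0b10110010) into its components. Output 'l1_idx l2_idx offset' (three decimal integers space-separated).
vaddr = 178 = 0b10110010
  top 2 bits -> l1_idx = 2
  next 2 bits -> l2_idx = 3
  bottom 4 bits -> offset = 2

Answer: 2 3 2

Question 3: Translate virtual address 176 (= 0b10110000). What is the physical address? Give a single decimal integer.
Answer: 384

Derivation:
vaddr = 176 = 0b10110000
Split: l1_idx=2, l2_idx=3, offset=0
L1[2] = 0
L2[0][3] = 24
paddr = 24 * 16 + 0 = 384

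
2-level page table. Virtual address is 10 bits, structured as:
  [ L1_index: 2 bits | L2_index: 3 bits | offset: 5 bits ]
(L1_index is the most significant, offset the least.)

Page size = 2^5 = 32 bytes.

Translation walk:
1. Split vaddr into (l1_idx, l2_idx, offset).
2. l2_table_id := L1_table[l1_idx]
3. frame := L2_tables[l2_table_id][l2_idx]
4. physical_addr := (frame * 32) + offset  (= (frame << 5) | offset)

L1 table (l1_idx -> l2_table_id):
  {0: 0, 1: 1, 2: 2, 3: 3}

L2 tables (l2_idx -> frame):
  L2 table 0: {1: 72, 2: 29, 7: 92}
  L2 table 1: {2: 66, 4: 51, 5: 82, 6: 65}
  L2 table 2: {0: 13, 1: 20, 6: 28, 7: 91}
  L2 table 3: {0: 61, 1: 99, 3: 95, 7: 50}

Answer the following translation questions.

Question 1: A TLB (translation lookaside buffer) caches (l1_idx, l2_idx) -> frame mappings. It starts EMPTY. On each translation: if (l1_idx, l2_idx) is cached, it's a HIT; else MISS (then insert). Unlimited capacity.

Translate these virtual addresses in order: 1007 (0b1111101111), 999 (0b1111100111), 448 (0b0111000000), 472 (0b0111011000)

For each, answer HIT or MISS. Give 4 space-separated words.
Answer: MISS HIT MISS HIT

Derivation:
vaddr=1007: (3,7) not in TLB -> MISS, insert
vaddr=999: (3,7) in TLB -> HIT
vaddr=448: (1,6) not in TLB -> MISS, insert
vaddr=472: (1,6) in TLB -> HIT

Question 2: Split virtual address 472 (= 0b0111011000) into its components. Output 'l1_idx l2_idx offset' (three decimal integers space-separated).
vaddr = 472 = 0b0111011000
  top 2 bits -> l1_idx = 1
  next 3 bits -> l2_idx = 6
  bottom 5 bits -> offset = 24

Answer: 1 6 24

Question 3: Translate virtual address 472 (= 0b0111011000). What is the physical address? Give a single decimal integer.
Answer: 2104

Derivation:
vaddr = 472 = 0b0111011000
Split: l1_idx=1, l2_idx=6, offset=24
L1[1] = 1
L2[1][6] = 65
paddr = 65 * 32 + 24 = 2104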